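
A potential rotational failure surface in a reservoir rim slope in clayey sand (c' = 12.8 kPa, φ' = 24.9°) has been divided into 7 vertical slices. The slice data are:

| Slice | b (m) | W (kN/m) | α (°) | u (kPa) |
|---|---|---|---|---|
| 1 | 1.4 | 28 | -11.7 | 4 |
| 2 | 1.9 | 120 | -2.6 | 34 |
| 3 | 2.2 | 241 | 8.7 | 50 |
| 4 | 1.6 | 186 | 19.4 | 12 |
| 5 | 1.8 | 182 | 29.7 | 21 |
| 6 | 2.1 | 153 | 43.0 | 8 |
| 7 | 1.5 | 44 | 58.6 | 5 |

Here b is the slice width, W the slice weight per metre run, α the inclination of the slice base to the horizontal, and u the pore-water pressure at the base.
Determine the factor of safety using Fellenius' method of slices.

FS = 1.43

Ordinary method of slices: FS = Σ[c'·Δl_i + (W_i cosα_i − u_i·Δl_i)·tanφ'] / Σ W_i sinα_i, with Δl_i = b_i / cosα_i.
Slice 1: Δl = 1.4/cos(-11.7°) = 1.430 m; N'_1 = 28·cos(-11.7°) − 4·1.430 = 21.7; c'Δl = 18.30; W sinα = -5.7
Slice 2: Δl = 1.9/cos(-2.6°) = 1.902 m; N'_2 = 120·cos(-2.6°) − 34·1.902 = 55.2; c'Δl = 24.35; W sinα = -5.4
Slice 3: Δl = 2.2/cos8.7° = 2.226 m; N'_3 = 241·cos8.7° − 50·2.226 = 126.9; c'Δl = 28.49; W sinα = 36.5
Slice 4: Δl = 1.6/cos19.4° = 1.696 m; N'_4 = 186·cos19.4° − 12·1.696 = 155.1; c'Δl = 21.71; W sinα = 61.8
Slice 5: Δl = 1.8/cos29.7° = 2.072 m; N'_5 = 182·cos29.7° − 21·2.072 = 114.6; c'Δl = 26.52; W sinα = 90.2
Slice 6: Δl = 2.1/cos43.0° = 2.871 m; N'_6 = 153·cos43.0° − 8·2.871 = 88.9; c'Δl = 36.75; W sinα = 104.3
Slice 7: Δl = 1.5/cos58.6° = 2.879 m; N'_7 = 44·cos58.6° − 5·2.879 = 8.5; c'Δl = 36.85; W sinα = 37.6
Σc'Δl = 193.0 kN/m; ΣN' = 571.0 kN/m; ΣW sinα = 319.2 kN/m
Resisting = 193.0 + 571.0·tan24.9° = 193.0 + 265.0 = 458.0 kN/m
FS = 458.0 / 319.2 = 1.435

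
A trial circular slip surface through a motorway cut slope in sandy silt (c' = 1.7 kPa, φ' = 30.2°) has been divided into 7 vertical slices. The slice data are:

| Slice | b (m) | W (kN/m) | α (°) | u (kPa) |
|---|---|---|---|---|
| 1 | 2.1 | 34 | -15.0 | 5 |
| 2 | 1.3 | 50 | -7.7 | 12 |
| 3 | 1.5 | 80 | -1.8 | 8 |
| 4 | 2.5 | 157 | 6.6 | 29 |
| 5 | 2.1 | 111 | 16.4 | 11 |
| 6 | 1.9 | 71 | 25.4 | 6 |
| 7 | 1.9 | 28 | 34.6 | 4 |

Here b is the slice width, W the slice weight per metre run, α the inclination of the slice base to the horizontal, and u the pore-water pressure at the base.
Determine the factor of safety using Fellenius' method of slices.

Ordinary method of slices: FS = Σ[c'·Δl_i + (W_i cosα_i − u_i·Δl_i)·tanφ'] / Σ W_i sinα_i, with Δl_i = b_i / cosα_i.
Slice 1: Δl = 2.1/cos(-15.0°) = 2.174 m; N'_1 = 34·cos(-15.0°) − 5·2.174 = 22.0; c'Δl = 3.70; W sinα = -8.8
Slice 2: Δl = 1.3/cos(-7.7°) = 1.312 m; N'_2 = 50·cos(-7.7°) − 12·1.312 = 33.8; c'Δl = 2.23; W sinα = -6.7
Slice 3: Δl = 1.5/cos(-1.8°) = 1.501 m; N'_3 = 80·cos(-1.8°) − 8·1.501 = 68.0; c'Δl = 2.55; W sinα = -2.5
Slice 4: Δl = 2.5/cos6.6° = 2.517 m; N'_4 = 157·cos6.6° − 29·2.517 = 83.0; c'Δl = 4.28; W sinα = 18.0
Slice 5: Δl = 2.1/cos16.4° = 2.189 m; N'_5 = 111·cos16.4° − 11·2.189 = 82.4; c'Δl = 3.72; W sinα = 31.3
Slice 6: Δl = 1.9/cos25.4° = 2.103 m; N'_6 = 71·cos25.4° − 6·2.103 = 51.5; c'Δl = 3.58; W sinα = 30.5
Slice 7: Δl = 1.9/cos34.6° = 2.308 m; N'_7 = 28·cos34.6° − 4·2.308 = 13.8; c'Δl = 3.92; W sinα = 15.9
Σc'Δl = 24.0 kN/m; ΣN' = 354.4 kN/m; ΣW sinα = 77.7 kN/m
Resisting = 24.0 + 354.4·tan30.2° = 24.0 + 206.3 = 230.3 kN/m
FS = 230.3 / 77.7 = 2.963

FS = 2.96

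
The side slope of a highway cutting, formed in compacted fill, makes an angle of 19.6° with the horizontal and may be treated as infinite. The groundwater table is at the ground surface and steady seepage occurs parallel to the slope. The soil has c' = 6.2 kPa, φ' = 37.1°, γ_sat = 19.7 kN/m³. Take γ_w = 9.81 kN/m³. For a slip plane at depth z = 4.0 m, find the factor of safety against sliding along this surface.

With seepage parallel to the slope and the water table at the surface, the effective normal stress on the slip plane uses the buoyant unit weight γ' = γ_sat − γ_w while the driving shear stress uses γ_sat:
FS = [c' + γ' z cos²β tanφ'] / [γ_sat z sinβ cosβ]
γ' = 19.7 − 9.81 = 9.89 kN/m³
Numerator = 6.2 + 9.89·4.0·cos²19.6°·tan37.1° = 6.2 + 9.89·4.0·0.8875·0.7563 = 32.752 kPa
Denominator = 19.7·4.0·sin19.6°·cos19.6° = 19.7·4.0·0.3355·0.9421 = 24.902 kPa
FS = 32.752 / 24.902 = 1.315

FS = 1.32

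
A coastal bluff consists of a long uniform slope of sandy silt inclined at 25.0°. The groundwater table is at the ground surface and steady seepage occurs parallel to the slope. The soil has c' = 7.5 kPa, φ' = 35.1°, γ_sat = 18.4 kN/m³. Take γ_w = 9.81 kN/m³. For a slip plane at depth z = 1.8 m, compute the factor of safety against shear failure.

With seepage parallel to the slope and the water table at the surface, the effective normal stress on the slip plane uses the buoyant unit weight γ' = γ_sat − γ_w while the driving shear stress uses γ_sat:
FS = [c' + γ' z cos²β tanφ'] / [γ_sat z sinβ cosβ]
γ' = 18.4 − 9.81 = 8.59 kN/m³
Numerator = 7.5 + 8.59·1.8·cos²25.0°·tan35.1° = 7.5 + 8.59·1.8·0.8214·0.7028 = 16.426 kPa
Denominator = 18.4·1.8·sin25.0°·cos25.0° = 18.4·1.8·0.4226·0.9063 = 12.686 kPa
FS = 16.426 / 12.686 = 1.295

FS = 1.29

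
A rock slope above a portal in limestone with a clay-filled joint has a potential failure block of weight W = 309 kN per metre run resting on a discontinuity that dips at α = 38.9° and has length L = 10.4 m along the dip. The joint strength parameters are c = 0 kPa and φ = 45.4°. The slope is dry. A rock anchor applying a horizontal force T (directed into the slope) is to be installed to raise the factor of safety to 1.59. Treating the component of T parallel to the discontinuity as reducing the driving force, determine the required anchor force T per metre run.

Resolving forces along and normal to the sliding plane, with the horizontal anchor force T adding T·sinα to the effective normal force and T·cosα acting up the plane against the driving force:
FS = [cL + (W cosα + T sinα) tanφ] / [W sinα − T cosα]
Without the anchor: N' = 240.5 kN/m, driving T_d = 194.0 kN/m, resisting R = 0·10.4 + 240.5·tan45.4° = 243.9 kN/m, FS = 1.26.
Setting FS = 1.59 and solving for T:
1.59·(194.0 − T cos38.9°) = 243.9 + T sin38.9°·tan45.4°
T·(sin38.9°·tan45.4° + 1.59·cos38.9°) = 1.59·194.0 − 243.9
T·(0.6280·1.0141 + 1.59·0.7782) = 308.5 − 243.9 = 64.7
T·1.8742 = 64.7
T = 34.5 kN/m

T = 35 kN/m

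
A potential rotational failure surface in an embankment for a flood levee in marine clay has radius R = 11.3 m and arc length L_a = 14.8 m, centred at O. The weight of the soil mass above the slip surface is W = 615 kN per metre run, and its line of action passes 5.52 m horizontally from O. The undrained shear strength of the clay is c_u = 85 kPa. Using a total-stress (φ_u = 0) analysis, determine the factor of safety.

FS = 4.19

Taking moments about the centre O, the resisting moment is provided by the undrained shear strength acting along the arc:
M_R = c_u·L_a·R = 85·14.80·11.3 = 14215.4 kN·m/m
M_D = W·d = 615·5.52 = 3394.8 kN·m/m
FS = M_R / M_D = 14215.4 / 3394.8 = 4.187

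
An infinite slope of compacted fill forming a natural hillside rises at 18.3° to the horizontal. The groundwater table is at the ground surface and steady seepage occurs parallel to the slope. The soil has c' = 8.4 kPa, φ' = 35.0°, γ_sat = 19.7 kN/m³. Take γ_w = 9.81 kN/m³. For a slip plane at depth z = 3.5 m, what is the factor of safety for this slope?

With seepage parallel to the slope and the water table at the surface, the effective normal stress on the slip plane uses the buoyant unit weight γ' = γ_sat − γ_w while the driving shear stress uses γ_sat:
FS = [c' + γ' z cos²β tanφ'] / [γ_sat z sinβ cosβ]
γ' = 19.7 − 9.81 = 9.89 kN/m³
Numerator = 8.4 + 9.89·3.5·cos²18.3°·tan35.0° = 8.4 + 9.89·3.5·0.9014·0.7002 = 30.248 kPa
Denominator = 19.7·3.5·sin18.3°·cos18.3° = 19.7·3.5·0.3140·0.9494 = 20.555 kPa
FS = 30.248 / 20.555 = 1.472

FS = 1.47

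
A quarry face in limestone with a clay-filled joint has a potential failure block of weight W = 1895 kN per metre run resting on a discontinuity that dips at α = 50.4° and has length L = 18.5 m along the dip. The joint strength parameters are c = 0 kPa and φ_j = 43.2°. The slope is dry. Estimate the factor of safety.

FS = 0.78

Resolving the block weight along and normal to the plane and applying the Mohr–Coulomb strength on the joint:
N' = W cosα = 1895·cos50.4° = 1207.9 kN/m
Driving force T = W sinα = 1895·sin50.4° = 1460.1 kN/m
Resisting force R = c·L + N'·tanφ_j = 0·18.5 + 1207.9·tan43.2° = 0.0 + 1134.3 = 1134.3 kN/m
FS = R / T = 1134.3 / 1460.1 = 0.777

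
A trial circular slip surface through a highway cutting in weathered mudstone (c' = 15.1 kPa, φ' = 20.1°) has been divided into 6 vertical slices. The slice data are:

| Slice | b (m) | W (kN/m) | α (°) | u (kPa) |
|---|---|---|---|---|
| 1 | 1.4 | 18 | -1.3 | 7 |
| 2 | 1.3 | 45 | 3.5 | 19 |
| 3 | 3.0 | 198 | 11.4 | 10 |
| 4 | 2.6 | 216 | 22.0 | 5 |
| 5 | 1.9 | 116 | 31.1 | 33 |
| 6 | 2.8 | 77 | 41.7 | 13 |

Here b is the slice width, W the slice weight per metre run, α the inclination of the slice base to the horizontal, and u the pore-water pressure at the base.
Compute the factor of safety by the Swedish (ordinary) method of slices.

Ordinary method of slices: FS = Σ[c'·Δl_i + (W_i cosα_i − u_i·Δl_i)·tanφ'] / Σ W_i sinα_i, with Δl_i = b_i / cosα_i.
Slice 1: Δl = 1.4/cos(-1.3°) = 1.400 m; N'_1 = 18·cos(-1.3°) − 7·1.400 = 8.2; c'Δl = 21.15; W sinα = -0.4
Slice 2: Δl = 1.3/cos3.5° = 1.302 m; N'_2 = 45·cos3.5° − 19·1.302 = 20.2; c'Δl = 19.67; W sinα = 2.7
Slice 3: Δl = 3.0/cos11.4° = 3.060 m; N'_3 = 198·cos11.4° − 10·3.060 = 163.5; c'Δl = 46.21; W sinα = 39.1
Slice 4: Δl = 2.6/cos22.0° = 2.804 m; N'_4 = 216·cos22.0° − 5·2.804 = 186.3; c'Δl = 42.34; W sinα = 80.9
Slice 5: Δl = 1.9/cos31.1° = 2.219 m; N'_5 = 116·cos31.1° − 33·2.219 = 26.1; c'Δl = 33.51; W sinα = 59.9
Slice 6: Δl = 2.8/cos41.7° = 3.750 m; N'_6 = 77·cos41.7° − 13·3.750 = 8.7; c'Δl = 56.63; W sinα = 51.2
Σc'Δl = 219.5 kN/m; ΣN' = 412.9 kN/m; ΣW sinα = 233.5 kN/m
Resisting = 219.5 + 412.9·tan20.1° = 219.5 + 151.1 = 370.6 kN/m
FS = 370.6 / 233.5 = 1.587

FS = 1.59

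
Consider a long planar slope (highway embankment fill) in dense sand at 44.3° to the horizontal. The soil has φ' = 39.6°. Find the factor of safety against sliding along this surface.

For a dry cohesionless infinite slope the factor of safety is FS = tanφ' / tanβ.
FS = tan39.6° / tan44.3° = 0.8273 / 0.9759 = 0.848

FS = 0.85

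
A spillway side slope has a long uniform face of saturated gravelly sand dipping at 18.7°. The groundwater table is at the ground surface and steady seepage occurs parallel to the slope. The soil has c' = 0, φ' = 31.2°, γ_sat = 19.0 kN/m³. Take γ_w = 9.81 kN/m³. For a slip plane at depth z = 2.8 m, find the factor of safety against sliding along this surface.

With seepage parallel to the slope and the water table at the surface, the effective normal stress on the slip plane uses the buoyant unit weight γ' = γ_sat − γ_w while the driving shear stress uses γ_sat:
FS = [c' + γ' z cos²β tanφ'] / [γ_sat z sinβ cosβ]
(For c' = 0 this reduces to FS = (γ'/γ_sat)·tanφ'/tanβ.)
γ' = 19.0 − 9.81 = 9.19 kN/m³
Numerator = 0.0 + 9.19·2.8·cos²18.7°·tan31.2° = 0.0 + 9.19·2.8·0.8972·0.6056 = 13.982 kPa
Denominator = 19.0·2.8·sin18.7°·cos18.7° = 19.0·2.8·0.3206·0.9472 = 16.156 kPa
FS = 13.982 / 16.156 = 0.865

FS = 0.87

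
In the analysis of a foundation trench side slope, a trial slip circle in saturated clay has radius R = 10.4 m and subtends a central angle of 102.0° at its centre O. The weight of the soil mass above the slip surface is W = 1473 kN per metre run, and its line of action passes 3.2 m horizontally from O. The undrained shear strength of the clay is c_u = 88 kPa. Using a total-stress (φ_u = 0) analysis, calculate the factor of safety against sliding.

Taking moments about the centre O, the resisting moment is provided by the undrained shear strength acting along the arc:
Arc length L_a = R·θ = 10.4·(102.0°·π/180) = 10.4·1.7802 = 18.51 m
M_R = c_u·L_a·R = 88·18.51·10.4 = 16944.4 kN·m/m
M_D = W·d = 1473·3.2 = 4713.6 kN·m/m
FS = M_R / M_D = 16944.4 / 4713.6 = 3.595

FS = 3.59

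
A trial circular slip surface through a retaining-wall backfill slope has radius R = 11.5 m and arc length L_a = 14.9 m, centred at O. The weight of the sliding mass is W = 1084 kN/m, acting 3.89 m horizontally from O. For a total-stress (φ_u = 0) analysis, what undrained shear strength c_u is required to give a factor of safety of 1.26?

c_u = 31.0 kPa

FS = c_u·L_a·R / (W·d), so c_u = FS·W·d / (L_a·R).
c_u = 1.26·1084·3.89 / (14.90·11.5) = 5313.1 / 171.35 = 31.01 kPa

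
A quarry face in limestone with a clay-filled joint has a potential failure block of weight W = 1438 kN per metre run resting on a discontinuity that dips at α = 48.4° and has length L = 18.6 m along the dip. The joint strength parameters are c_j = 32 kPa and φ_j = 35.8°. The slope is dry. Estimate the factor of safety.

FS = 1.19

Resolving the block weight along and normal to the plane and applying the Mohr–Coulomb strength on the joint:
N' = W cosα = 1438·cos48.4° = 954.7 kN/m
Driving force T = W sinα = 1438·sin48.4° = 1075.3 kN/m
Resisting force R = c_j·L + N'·tanφ_j = 32·18.6 + 954.7·tan35.8° = 595.2 + 688.6 = 1283.8 kN/m
FS = R / T = 1283.8 / 1075.3 = 1.194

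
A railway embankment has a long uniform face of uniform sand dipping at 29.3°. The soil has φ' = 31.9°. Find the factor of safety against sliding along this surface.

FS = 1.11

For a dry cohesionless infinite slope the factor of safety is FS = tanφ' / tanβ.
FS = tan31.9° / tan29.3° = 0.6224 / 0.5612 = 1.109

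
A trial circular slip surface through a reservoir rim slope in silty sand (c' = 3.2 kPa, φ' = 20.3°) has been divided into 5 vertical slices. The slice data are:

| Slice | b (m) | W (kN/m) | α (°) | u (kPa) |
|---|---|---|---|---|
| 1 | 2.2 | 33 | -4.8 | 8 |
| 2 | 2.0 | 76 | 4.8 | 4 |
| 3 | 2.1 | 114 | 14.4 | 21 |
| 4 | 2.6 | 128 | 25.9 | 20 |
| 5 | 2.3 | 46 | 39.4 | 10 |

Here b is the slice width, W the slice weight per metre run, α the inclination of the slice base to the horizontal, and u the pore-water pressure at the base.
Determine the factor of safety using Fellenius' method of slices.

Ordinary method of slices: FS = Σ[c'·Δl_i + (W_i cosα_i − u_i·Δl_i)·tanφ'] / Σ W_i sinα_i, with Δl_i = b_i / cosα_i.
Slice 1: Δl = 2.2/cos(-4.8°) = 2.208 m; N'_1 = 33·cos(-4.8°) − 8·2.208 = 15.2; c'Δl = 7.06; W sinα = -2.8
Slice 2: Δl = 2.0/cos4.8° = 2.007 m; N'_2 = 76·cos4.8° − 4·2.007 = 67.7; c'Δl = 6.42; W sinα = 6.4
Slice 3: Δl = 2.1/cos14.4° = 2.168 m; N'_3 = 114·cos14.4° − 21·2.168 = 64.9; c'Δl = 6.94; W sinα = 28.4
Slice 4: Δl = 2.6/cos25.9° = 2.890 m; N'_4 = 128·cos25.9° − 20·2.890 = 57.3; c'Δl = 9.25; W sinα = 55.9
Slice 5: Δl = 2.3/cos39.4° = 2.976 m; N'_5 = 46·cos39.4° − 10·2.976 = 5.8; c'Δl = 9.52; W sinα = 29.2
Σc'Δl = 39.2 kN/m; ΣN' = 210.9 kN/m; ΣW sinα = 117.1 kN/m
Resisting = 39.2 + 210.9·tan20.3° = 39.2 + 78.0 = 117.2 kN/m
FS = 117.2 / 117.1 = 1.001

FS = 1.00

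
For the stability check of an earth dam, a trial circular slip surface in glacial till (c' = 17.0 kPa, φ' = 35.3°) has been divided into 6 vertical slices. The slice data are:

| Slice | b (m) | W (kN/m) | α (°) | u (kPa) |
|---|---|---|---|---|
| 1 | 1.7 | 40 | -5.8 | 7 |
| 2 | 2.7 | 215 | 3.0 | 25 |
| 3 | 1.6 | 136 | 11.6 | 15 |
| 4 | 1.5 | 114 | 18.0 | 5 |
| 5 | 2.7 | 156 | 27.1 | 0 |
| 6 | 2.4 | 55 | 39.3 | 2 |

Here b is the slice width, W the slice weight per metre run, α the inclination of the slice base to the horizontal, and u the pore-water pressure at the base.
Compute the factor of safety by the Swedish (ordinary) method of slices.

FS = 3.59

Ordinary method of slices: FS = Σ[c'·Δl_i + (W_i cosα_i − u_i·Δl_i)·tanφ'] / Σ W_i sinα_i, with Δl_i = b_i / cosα_i.
Slice 1: Δl = 1.7/cos(-5.8°) = 1.709 m; N'_1 = 40·cos(-5.8°) − 7·1.709 = 27.8; c'Δl = 29.05; W sinα = -4.0
Slice 2: Δl = 2.7/cos3.0° = 2.704 m; N'_2 = 215·cos3.0° − 25·2.704 = 147.1; c'Δl = 45.96; W sinα = 11.3
Slice 3: Δl = 1.6/cos11.6° = 1.633 m; N'_3 = 136·cos11.6° − 15·1.633 = 108.7; c'Δl = 27.77; W sinα = 27.3
Slice 4: Δl = 1.5/cos18.0° = 1.577 m; N'_4 = 114·cos18.0° − 5·1.577 = 100.5; c'Δl = 26.81; W sinα = 35.2
Slice 5: Δl = 2.7/cos27.1° = 3.033 m; N'_5 = 156·cos27.1° − 0·3.033 = 138.9; c'Δl = 51.56; W sinα = 71.1
Slice 6: Δl = 2.4/cos39.3° = 3.101 m; N'_6 = 55·cos39.3° − 2·3.101 = 36.4; c'Δl = 52.72; W sinα = 34.8
Σc'Δl = 233.9 kN/m; ΣN' = 559.4 kN/m; ΣW sinα = 175.7 kN/m
Resisting = 233.9 + 559.4·tan35.3° = 233.9 + 396.1 = 630.0 kN/m
FS = 630.0 / 175.7 = 3.586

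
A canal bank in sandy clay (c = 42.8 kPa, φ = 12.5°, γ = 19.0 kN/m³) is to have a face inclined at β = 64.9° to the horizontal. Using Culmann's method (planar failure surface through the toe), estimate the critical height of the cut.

H_c = 20.43 m

Culmann's analysis gives the critical failure plane at α_cr = (β + φ)/2 = (64.9 + 12.5)/2 = 38.7°, and the critical height
H_c = (4c/γ) · sinβ cosφ / [1 − cos(β − φ)]
    = (4·42.8/19.0) · sin64.9°·cos12.5° / [1 − cos(52.4°)]
    = 9.011 · 0.9056·0.9763 / [1 − 0.6101]
    = 9.011 · 0.8841 / 0.3899
    = 20.43 m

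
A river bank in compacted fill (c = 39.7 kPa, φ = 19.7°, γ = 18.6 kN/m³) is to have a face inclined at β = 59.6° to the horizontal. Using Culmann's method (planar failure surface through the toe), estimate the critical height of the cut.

H_c = 29.78 m

Culmann's analysis gives the critical failure plane at α_cr = (β + φ)/2 = (59.6 + 19.7)/2 = 39.6°, and the critical height
H_c = (4c/γ) · sinβ cosφ / [1 − cos(β − φ)]
    = (4·39.7/18.6) · sin59.6°·cos19.7° / [1 − cos(39.9°)]
    = 8.538 · 0.8625·0.9415 / [1 − 0.7672]
    = 8.538 · 0.8120 / 0.2328
    = 29.78 m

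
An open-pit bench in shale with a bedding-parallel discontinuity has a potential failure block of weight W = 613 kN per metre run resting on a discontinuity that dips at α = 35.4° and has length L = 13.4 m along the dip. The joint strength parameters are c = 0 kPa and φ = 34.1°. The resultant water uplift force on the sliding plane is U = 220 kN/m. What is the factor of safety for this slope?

Resolving the block weight along and normal to the plane and applying the Mohr–Coulomb strength on the joint:
N' = W cosα − U = 613·cos35.4° − 220 = 279.7 kN/m
Driving force T = W sinα = 613·sin35.4° = 355.1 kN/m
Resisting force R = c·L + N'·tanφ = 0·13.4 + 279.7·tan34.1° = 0.0 + 189.4 = 189.4 kN/m
FS = R / T = 189.4 / 355.1 = 0.533

FS = 0.53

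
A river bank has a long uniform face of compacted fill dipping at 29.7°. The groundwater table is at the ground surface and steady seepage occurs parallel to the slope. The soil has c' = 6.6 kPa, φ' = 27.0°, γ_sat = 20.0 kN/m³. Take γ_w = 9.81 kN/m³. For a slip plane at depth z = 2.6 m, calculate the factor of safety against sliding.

FS = 0.75

With seepage parallel to the slope and the water table at the surface, the effective normal stress on the slip plane uses the buoyant unit weight γ' = γ_sat − γ_w while the driving shear stress uses γ_sat:
FS = [c' + γ' z cos²β tanφ'] / [γ_sat z sinβ cosβ]
γ' = 20.0 − 9.81 = 10.19 kN/m³
Numerator = 6.6 + 10.19·2.6·cos²29.7°·tan27.0° = 6.6 + 10.19·2.6·0.7545·0.5095 = 16.786 kPa
Denominator = 20.0·2.6·sin29.7°·cos29.7° = 20.0·2.6·0.4955·0.8686 = 22.379 kPa
FS = 16.786 / 22.379 = 0.750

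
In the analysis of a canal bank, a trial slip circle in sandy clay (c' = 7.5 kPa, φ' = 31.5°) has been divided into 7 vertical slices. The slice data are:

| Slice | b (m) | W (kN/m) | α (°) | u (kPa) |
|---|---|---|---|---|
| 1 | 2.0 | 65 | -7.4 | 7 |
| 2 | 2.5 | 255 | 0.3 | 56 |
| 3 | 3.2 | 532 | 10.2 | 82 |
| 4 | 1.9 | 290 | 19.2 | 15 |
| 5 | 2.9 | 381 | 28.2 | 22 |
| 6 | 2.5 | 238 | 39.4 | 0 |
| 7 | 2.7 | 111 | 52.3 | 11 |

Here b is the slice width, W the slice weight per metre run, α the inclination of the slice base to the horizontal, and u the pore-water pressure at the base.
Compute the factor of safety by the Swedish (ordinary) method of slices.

FS = 1.41

Ordinary method of slices: FS = Σ[c'·Δl_i + (W_i cosα_i − u_i·Δl_i)·tanφ'] / Σ W_i sinα_i, with Δl_i = b_i / cosα_i.
Slice 1: Δl = 2.0/cos(-7.4°) = 2.017 m; N'_1 = 65·cos(-7.4°) − 7·2.017 = 50.3; c'Δl = 15.13; W sinα = -8.4
Slice 2: Δl = 2.5/cos0.3° = 2.500 m; N'_2 = 255·cos0.3° − 56·2.500 = 115.0; c'Δl = 18.75; W sinα = 1.3
Slice 3: Δl = 3.2/cos10.2° = 3.251 m; N'_3 = 532·cos10.2° − 82·3.251 = 257.0; c'Δl = 24.39; W sinα = 94.2
Slice 4: Δl = 1.9/cos19.2° = 2.012 m; N'_4 = 290·cos19.2° − 15·2.012 = 243.7; c'Δl = 15.09; W sinα = 95.4
Slice 5: Δl = 2.9/cos28.2° = 3.291 m; N'_5 = 381·cos28.2° − 22·3.291 = 263.4; c'Δl = 24.68; W sinα = 180.0
Slice 6: Δl = 2.5/cos39.4° = 3.235 m; N'_6 = 238·cos39.4° − 0·3.235 = 183.9; c'Δl = 24.26; W sinα = 151.1
Slice 7: Δl = 2.7/cos52.3° = 4.415 m; N'_7 = 111·cos52.3° − 11·4.415 = 19.3; c'Δl = 33.11; W sinα = 87.8
Σc'Δl = 155.4 kN/m; ΣN' = 1132.6 kN/m; ΣW sinα = 601.5 kN/m
Resisting = 155.4 + 1132.6·tan31.5° = 155.4 + 694.1 = 849.5 kN/m
FS = 849.5 / 601.5 = 1.412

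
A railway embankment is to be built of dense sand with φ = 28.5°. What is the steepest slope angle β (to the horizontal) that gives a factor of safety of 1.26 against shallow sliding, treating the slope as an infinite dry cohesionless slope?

β = 23.3°

For an infinite dry cohesionless slope FS = tanφ/tanβ, so tanβ = tanφ / FS.
tanβ = tan28.5° / 1.26 = 0.5430 / 1.26 = 0.4309
β = arctan(0.4309) = 23.31°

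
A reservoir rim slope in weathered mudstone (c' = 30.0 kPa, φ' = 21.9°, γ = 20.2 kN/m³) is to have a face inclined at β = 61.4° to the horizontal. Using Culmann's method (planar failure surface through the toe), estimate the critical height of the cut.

H_c = 21.19 m

Culmann's analysis gives the critical failure plane at α_cr = (β + φ')/2 = (61.4 + 21.9)/2 = 41.6°, and the critical height
H_c = (4c'/γ) · sinβ cosφ' / [1 − cos(β − φ')]
    = (4·30.0/20.2) · sin61.4°·cos21.9° / [1 − cos(39.5°)]
    = 5.941 · 0.8780·0.9278 / [1 − 0.7716]
    = 5.941 · 0.8146 / 0.2284
    = 21.19 m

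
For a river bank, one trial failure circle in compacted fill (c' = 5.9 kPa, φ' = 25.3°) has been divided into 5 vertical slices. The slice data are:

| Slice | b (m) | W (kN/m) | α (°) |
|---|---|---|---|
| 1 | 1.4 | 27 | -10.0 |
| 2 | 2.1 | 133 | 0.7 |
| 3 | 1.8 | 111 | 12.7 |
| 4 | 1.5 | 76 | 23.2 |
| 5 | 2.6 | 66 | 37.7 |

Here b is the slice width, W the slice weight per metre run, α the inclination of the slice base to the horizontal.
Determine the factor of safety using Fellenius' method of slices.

Ordinary method of slices: FS = Σ[c'·Δl_i + (W_i cosα_i)·tanφ'] / Σ W_i sinα_i, with Δl_i = b_i / cosα_i.
Slice 1: Δl = 1.4/cos(-10.0°) = 1.422 m; N'_1 = 27·cos(-10.0°) = 26.6; c'Δl = 8.39; W sinα = -4.7
Slice 2: Δl = 2.1/cos0.7° = 2.100 m; N'_2 = 133·cos0.7° = 133.0; c'Δl = 12.39; W sinα = 1.6
Slice 3: Δl = 1.8/cos12.7° = 1.845 m; N'_3 = 111·cos12.7° = 108.3; c'Δl = 10.89; W sinα = 24.4
Slice 4: Δl = 1.5/cos23.2° = 1.632 m; N'_4 = 76·cos23.2° = 69.9; c'Δl = 9.63; W sinα = 29.9
Slice 5: Δl = 2.6/cos37.7° = 3.286 m; N'_5 = 66·cos37.7° = 52.2; c'Δl = 19.39; W sinα = 40.4
Σc'Δl = 60.7 kN/m; ΣN' = 389.9 kN/m; ΣW sinα = 91.6 kN/m
Resisting = 60.7 + 389.9·tan25.3° = 60.7 + 184.3 = 245.0 kN/m
FS = 245.0 / 91.6 = 2.674

FS = 2.67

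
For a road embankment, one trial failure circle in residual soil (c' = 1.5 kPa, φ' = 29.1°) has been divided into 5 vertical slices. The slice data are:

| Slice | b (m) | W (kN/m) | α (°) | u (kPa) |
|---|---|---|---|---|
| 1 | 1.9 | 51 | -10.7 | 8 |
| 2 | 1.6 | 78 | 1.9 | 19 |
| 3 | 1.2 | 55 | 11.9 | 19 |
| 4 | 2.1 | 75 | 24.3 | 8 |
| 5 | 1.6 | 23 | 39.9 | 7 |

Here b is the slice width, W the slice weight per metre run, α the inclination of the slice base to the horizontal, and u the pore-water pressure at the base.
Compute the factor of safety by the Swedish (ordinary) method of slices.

Ordinary method of slices: FS = Σ[c'·Δl_i + (W_i cosα_i − u_i·Δl_i)·tanφ'] / Σ W_i sinα_i, with Δl_i = b_i / cosα_i.
Slice 1: Δl = 1.9/cos(-10.7°) = 1.934 m; N'_1 = 51·cos(-10.7°) − 8·1.934 = 34.6; c'Δl = 2.90; W sinα = -9.5
Slice 2: Δl = 1.6/cos1.9° = 1.601 m; N'_2 = 78·cos1.9° − 19·1.601 = 47.5; c'Δl = 2.40; W sinα = 2.6
Slice 3: Δl = 1.2/cos11.9° = 1.226 m; N'_3 = 55·cos11.9° − 19·1.226 = 30.5; c'Δl = 1.84; W sinα = 11.3
Slice 4: Δl = 2.1/cos24.3° = 2.304 m; N'_4 = 75·cos24.3° − 8·2.304 = 49.9; c'Δl = 3.46; W sinα = 30.9
Slice 5: Δl = 1.6/cos39.9° = 2.086 m; N'_5 = 23·cos39.9° − 7·2.086 = 3.0; c'Δl = 3.13; W sinα = 14.8
Σc'Δl = 13.7 kN/m; ΣN' = 165.7 kN/m; ΣW sinα = 50.1 kN/m
Resisting = 13.7 + 165.7·tan29.1° = 13.7 + 92.2 = 105.9 kN/m
FS = 105.9 / 50.1 = 2.116

FS = 2.12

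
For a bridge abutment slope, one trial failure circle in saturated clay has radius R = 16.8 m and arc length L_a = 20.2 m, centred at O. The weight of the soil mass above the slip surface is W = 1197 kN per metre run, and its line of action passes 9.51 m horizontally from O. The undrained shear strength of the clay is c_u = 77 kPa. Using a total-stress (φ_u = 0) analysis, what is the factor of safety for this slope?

Taking moments about the centre O, the resisting moment is provided by the undrained shear strength acting along the arc:
M_R = c_u·L_a·R = 77·20.20·16.8 = 26130.7 kN·m/m
M_D = W·d = 1197·9.51 = 11383.5 kN·m/m
FS = M_R / M_D = 26130.7 / 11383.5 = 2.295

FS = 2.30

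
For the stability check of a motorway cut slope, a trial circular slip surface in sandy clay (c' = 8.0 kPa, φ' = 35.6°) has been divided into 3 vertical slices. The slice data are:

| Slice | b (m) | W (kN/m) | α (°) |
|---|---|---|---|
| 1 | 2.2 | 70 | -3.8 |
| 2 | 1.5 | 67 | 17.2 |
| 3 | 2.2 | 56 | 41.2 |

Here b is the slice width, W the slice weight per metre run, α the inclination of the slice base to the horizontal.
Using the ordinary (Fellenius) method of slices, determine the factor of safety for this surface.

FS = 3.45

Ordinary method of slices: FS = Σ[c'·Δl_i + (W_i cosα_i)·tanφ'] / Σ W_i sinα_i, with Δl_i = b_i / cosα_i.
Slice 1: Δl = 2.2/cos(-3.8°) = 2.205 m; N'_1 = 70·cos(-3.8°) = 69.8; c'Δl = 17.64; W sinα = -4.6
Slice 2: Δl = 1.5/cos17.2° = 1.570 m; N'_2 = 67·cos17.2° = 64.0; c'Δl = 12.56; W sinα = 19.8
Slice 3: Δl = 2.2/cos41.2° = 2.924 m; N'_3 = 56·cos41.2° = 42.1; c'Δl = 23.39; W sinα = 36.9
Σc'Δl = 53.6 kN/m; ΣN' = 176.0 kN/m; ΣW sinα = 52.1 kN/m
Resisting = 53.6 + 176.0·tan35.6° = 53.6 + 126.0 = 179.6 kN/m
FS = 179.6 / 52.1 = 3.450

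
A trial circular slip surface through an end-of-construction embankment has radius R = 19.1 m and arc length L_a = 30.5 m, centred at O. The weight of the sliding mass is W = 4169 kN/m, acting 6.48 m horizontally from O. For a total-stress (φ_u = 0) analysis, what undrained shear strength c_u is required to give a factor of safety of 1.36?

c_u = 63.1 kPa

FS = c_u·L_a·R / (W·d), so c_u = FS·W·d / (L_a·R).
c_u = 1.36·4169·6.48 / (30.50·19.1) = 36740.6 / 582.55 = 63.07 kPa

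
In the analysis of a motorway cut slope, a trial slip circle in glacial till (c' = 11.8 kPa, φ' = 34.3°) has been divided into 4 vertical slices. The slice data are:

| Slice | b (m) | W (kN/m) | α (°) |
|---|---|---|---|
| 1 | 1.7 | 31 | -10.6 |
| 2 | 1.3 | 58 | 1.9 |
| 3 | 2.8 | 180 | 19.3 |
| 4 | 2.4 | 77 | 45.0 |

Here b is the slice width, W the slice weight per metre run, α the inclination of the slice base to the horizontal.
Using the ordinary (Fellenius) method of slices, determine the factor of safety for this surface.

Ordinary method of slices: FS = Σ[c'·Δl_i + (W_i cosα_i)·tanφ'] / Σ W_i sinα_i, with Δl_i = b_i / cosα_i.
Slice 1: Δl = 1.7/cos(-10.6°) = 1.730 m; N'_1 = 31·cos(-10.6°) = 30.5; c'Δl = 20.41; W sinα = -5.7
Slice 2: Δl = 1.3/cos1.9° = 1.301 m; N'_2 = 58·cos1.9° = 58.0; c'Δl = 15.35; W sinα = 1.9
Slice 3: Δl = 2.8/cos19.3° = 2.967 m; N'_3 = 180·cos19.3° = 169.9; c'Δl = 35.01; W sinα = 59.5
Slice 4: Δl = 2.4/cos45.0° = 3.394 m; N'_4 = 77·cos45.0° = 54.4; c'Δl = 40.05; W sinα = 54.4
Σc'Δl = 110.8 kN/m; ΣN' = 312.8 kN/m; ΣW sinα = 110.2 kN/m
Resisting = 110.8 + 312.8·tan34.3° = 110.8 + 213.4 = 324.2 kN/m
FS = 324.2 / 110.2 = 2.943

FS = 2.94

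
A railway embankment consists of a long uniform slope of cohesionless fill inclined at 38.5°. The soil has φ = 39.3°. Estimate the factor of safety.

FS = 1.03

For a dry cohesionless infinite slope the factor of safety is FS = tanφ / tanβ.
FS = tan39.3° / tan38.5° = 0.8185 / 0.7954 = 1.029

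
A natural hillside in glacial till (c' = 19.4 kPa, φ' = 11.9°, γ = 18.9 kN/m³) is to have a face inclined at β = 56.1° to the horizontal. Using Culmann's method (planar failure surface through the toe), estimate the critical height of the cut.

H_c = 11.78 m

Culmann's analysis gives the critical failure plane at α_cr = (β + φ')/2 = (56.1 + 11.9)/2 = 34.0°, and the critical height
H_c = (4c'/γ) · sinβ cosφ' / [1 − cos(β − φ')]
    = (4·19.4/18.9) · sin56.1°·cos11.9° / [1 − cos(44.2°)]
    = 4.106 · 0.8300·0.9785 / [1 − 0.7169]
    = 4.106 · 0.8122 / 0.2831
    = 11.78 m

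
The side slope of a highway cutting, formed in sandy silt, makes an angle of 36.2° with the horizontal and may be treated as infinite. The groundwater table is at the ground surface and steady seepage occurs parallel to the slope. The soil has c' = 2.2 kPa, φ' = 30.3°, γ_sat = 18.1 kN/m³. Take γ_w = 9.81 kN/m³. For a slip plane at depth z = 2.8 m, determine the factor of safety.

FS = 0.46

With seepage parallel to the slope and the water table at the surface, the effective normal stress on the slip plane uses the buoyant unit weight γ' = γ_sat − γ_w while the driving shear stress uses γ_sat:
FS = [c' + γ' z cos²β tanφ'] / [γ_sat z sinβ cosβ]
γ' = 18.1 − 9.81 = 8.29 kN/m³
Numerator = 2.2 + 8.29·2.8·cos²36.2°·tan30.3° = 2.2 + 8.29·2.8·0.6512·0.5844 = 11.033 kPa
Denominator = 18.1·2.8·sin36.2°·cos36.2° = 18.1·2.8·0.5906·0.8070 = 24.154 kPa
FS = 11.033 / 24.154 = 0.457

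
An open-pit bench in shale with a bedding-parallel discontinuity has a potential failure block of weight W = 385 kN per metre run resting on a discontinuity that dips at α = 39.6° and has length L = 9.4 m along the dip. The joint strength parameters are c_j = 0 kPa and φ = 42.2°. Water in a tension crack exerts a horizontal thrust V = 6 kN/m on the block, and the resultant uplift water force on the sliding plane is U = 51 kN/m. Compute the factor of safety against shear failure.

FS = 0.88

Resolving the block weight along and normal to the plane and applying the Mohr–Coulomb strength on the joint:
N' = W cosα − U − V sinα = 385·cos39.6° − 51 − 6·sin39.6° = 241.8 kN/m
Driving force T = W sinα + V cosα = 385·sin39.6° + 6·cos39.6° = 250.0 kN/m
Resisting force R = c_j·L + N'·tanφ = 0·9.4 + 241.8·tan42.2° = 0.0 + 219.3 = 219.3 kN/m
FS = R / T = 219.3 / 250.0 = 0.877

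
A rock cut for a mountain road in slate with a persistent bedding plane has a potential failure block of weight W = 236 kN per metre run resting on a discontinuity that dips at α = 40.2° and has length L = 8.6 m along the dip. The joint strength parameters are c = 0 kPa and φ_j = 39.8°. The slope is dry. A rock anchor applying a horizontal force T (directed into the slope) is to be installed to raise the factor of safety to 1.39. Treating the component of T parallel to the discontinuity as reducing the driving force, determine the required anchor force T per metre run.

T = 38 kN/m

Resolving forces along and normal to the sliding plane, with the horizontal anchor force T adding T·sinα to the effective normal force and T·cosα acting up the plane against the driving force:
FS = [cL + (W cosα + T sinα) tanφ_j] / [W sinα − T cosα]
Without the anchor: N' = 180.3 kN/m, driving T_d = 152.3 kN/m, resisting R = 0·8.6 + 180.3·tan39.8° = 150.2 kN/m, FS = 0.99.
Setting FS = 1.39 and solving for T:
1.39·(152.3 − T cos40.2°) = 150.2 + T sin40.2°·tan39.8°
T·(sin40.2°·tan39.8° + 1.39·cos40.2°) = 1.39·152.3 − 150.2
T·(0.6455·0.8332 + 1.39·0.7638) = 211.7 − 150.2 = 61.6
T·1.5995 = 61.6
T = 38.5 kN/m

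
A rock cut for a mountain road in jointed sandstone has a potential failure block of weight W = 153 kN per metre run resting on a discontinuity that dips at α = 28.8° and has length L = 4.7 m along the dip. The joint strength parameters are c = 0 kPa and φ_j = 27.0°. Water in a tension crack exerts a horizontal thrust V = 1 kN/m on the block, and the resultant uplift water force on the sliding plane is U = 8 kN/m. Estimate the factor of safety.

Resolving the block weight along and normal to the plane and applying the Mohr–Coulomb strength on the joint:
N' = W cosα − U − V sinα = 153·cos28.8° − 8 − 1·sin28.8° = 125.6 kN/m
Driving force T = W sinα + V cosα = 153·sin28.8° + 1·cos28.8° = 74.6 kN/m
Resisting force R = c·L + N'·tanφ_j = 0·4.7 + 125.6·tan27.0° = 0.0 + 64.0 = 64.0 kN/m
FS = R / T = 64.0 / 74.6 = 0.858

FS = 0.86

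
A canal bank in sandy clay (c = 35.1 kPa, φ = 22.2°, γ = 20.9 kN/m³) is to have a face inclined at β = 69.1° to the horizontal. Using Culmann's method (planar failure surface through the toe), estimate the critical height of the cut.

H_c = 18.35 m

Culmann's analysis gives the critical failure plane at α_cr = (β + φ)/2 = (69.1 + 22.2)/2 = 45.6°, and the critical height
H_c = (4c/γ) · sinβ cosφ / [1 − cos(β − φ)]
    = (4·35.1/20.9) · sin69.1°·cos22.2° / [1 − cos(46.9°)]
    = 6.718 · 0.9342·0.9259 / [1 − 0.6833]
    = 6.718 · 0.8650 / 0.3167
    = 18.35 m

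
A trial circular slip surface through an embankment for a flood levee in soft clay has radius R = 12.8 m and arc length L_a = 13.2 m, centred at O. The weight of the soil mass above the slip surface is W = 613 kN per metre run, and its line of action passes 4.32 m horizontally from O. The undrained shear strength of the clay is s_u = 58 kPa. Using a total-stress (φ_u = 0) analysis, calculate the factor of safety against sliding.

FS = 3.70

Taking moments about the centre O, the resisting moment is provided by the undrained shear strength acting along the arc:
M_R = s_u·L_a·R = 58·13.20·12.8 = 9799.7 kN·m/m
M_D = W·d = 613·4.32 = 2648.2 kN·m/m
FS = M_R / M_D = 9799.7 / 2648.2 = 3.701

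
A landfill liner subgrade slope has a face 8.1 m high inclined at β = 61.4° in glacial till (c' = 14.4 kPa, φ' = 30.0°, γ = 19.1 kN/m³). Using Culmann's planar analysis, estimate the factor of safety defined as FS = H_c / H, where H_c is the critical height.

FS = 1.93

H_c = (4c'/γ) · sinβ cosφ' / [1 − cos(β − φ')]
    = (4·14.4/19.1) · sin61.4°·cos30.0° / [1 − cos31.4°]
    = 3.016 · 0.7604 / 0.1464 = 15.66 m
FS = H_c / H = 15.66 / 8.1 = 1.933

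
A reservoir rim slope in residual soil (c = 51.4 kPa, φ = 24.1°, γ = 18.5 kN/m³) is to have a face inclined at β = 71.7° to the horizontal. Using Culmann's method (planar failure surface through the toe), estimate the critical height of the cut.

Culmann's analysis gives the critical failure plane at α_cr = (β + φ)/2 = (71.7 + 24.1)/2 = 47.9°, and the critical height
H_c = (4c/γ) · sinβ cosφ / [1 − cos(β − φ)]
    = (4·51.4/18.5) · sin71.7°·cos24.1° / [1 − cos(47.6°)]
    = 11.114 · 0.9494·0.9128 / [1 − 0.6743]
    = 11.114 · 0.8667 / 0.3257
    = 29.57 m

H_c = 29.57 m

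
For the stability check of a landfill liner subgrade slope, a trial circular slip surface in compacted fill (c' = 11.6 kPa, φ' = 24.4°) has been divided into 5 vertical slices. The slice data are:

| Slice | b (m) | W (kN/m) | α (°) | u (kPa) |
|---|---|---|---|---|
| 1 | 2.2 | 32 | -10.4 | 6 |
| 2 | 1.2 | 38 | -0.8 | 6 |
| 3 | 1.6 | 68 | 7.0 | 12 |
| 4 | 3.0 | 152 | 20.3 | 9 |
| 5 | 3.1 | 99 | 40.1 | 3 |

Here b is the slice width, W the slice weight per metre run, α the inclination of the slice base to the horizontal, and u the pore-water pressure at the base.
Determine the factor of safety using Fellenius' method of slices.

Ordinary method of slices: FS = Σ[c'·Δl_i + (W_i cosα_i − u_i·Δl_i)·tanφ'] / Σ W_i sinα_i, with Δl_i = b_i / cosα_i.
Slice 1: Δl = 2.2/cos(-10.4°) = 2.237 m; N'_1 = 32·cos(-10.4°) − 6·2.237 = 18.1; c'Δl = 25.95; W sinα = -5.8
Slice 2: Δl = 1.2/cos(-0.8°) = 1.200 m; N'_2 = 38·cos(-0.8°) − 6·1.200 = 30.8; c'Δl = 13.92; W sinα = -0.5
Slice 3: Δl = 1.6/cos7.0° = 1.612 m; N'_3 = 68·cos7.0° − 12·1.612 = 48.1; c'Δl = 18.70; W sinα = 8.3
Slice 4: Δl = 3.0/cos20.3° = 3.199 m; N'_4 = 152·cos20.3° − 9·3.199 = 113.8; c'Δl = 37.10; W sinα = 52.7
Slice 5: Δl = 3.1/cos40.1° = 4.053 m; N'_5 = 99·cos40.1° − 3·4.053 = 63.6; c'Δl = 47.01; W sinα = 63.8
Σc'Δl = 142.7 kN/m; ΣN' = 274.3 kN/m; ΣW sinα = 118.5 kN/m
Resisting = 142.7 + 274.3·tan24.4° = 142.7 + 124.4 = 267.1 kN/m
FS = 267.1 / 118.5 = 2.255

FS = 2.25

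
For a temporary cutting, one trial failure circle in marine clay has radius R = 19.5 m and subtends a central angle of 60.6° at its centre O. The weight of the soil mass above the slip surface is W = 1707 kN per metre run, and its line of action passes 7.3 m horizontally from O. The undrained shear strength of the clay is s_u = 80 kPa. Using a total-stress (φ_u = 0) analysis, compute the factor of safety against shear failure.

Taking moments about the centre O, the resisting moment is provided by the undrained shear strength acting along the arc:
Arc length L_a = R·θ = 19.5·(60.6°·π/180) = 19.5·1.0577 = 20.62 m
M_R = s_u·L_a·R = 80·20.62·19.5 = 32174.3 kN·m/m
M_D = W·d = 1707·7.3 = 12461.1 kN·m/m
FS = M_R / M_D = 32174.3 / 12461.1 = 2.582

FS = 2.58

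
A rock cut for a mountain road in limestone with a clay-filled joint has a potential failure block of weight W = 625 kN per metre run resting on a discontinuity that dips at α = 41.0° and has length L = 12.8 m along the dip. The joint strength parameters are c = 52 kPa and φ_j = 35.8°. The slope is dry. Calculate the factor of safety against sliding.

FS = 2.45

Resolving the block weight along and normal to the plane and applying the Mohr–Coulomb strength on the joint:
N' = W cosα = 625·cos41.0° = 471.7 kN/m
Driving force T = W sinα = 625·sin41.0° = 410.0 kN/m
Resisting force R = c·L + N'·tanφ_j = 52·12.8 + 471.7·tan35.8° = 665.6 + 340.2 = 1005.8 kN/m
FS = R / T = 1005.8 / 410.0 = 2.453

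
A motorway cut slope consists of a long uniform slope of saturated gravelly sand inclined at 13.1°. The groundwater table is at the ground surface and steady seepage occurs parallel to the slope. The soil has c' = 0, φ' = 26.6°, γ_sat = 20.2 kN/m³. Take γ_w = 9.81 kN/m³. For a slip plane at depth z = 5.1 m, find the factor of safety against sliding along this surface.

With seepage parallel to the slope and the water table at the surface, the effective normal stress on the slip plane uses the buoyant unit weight γ' = γ_sat − γ_w while the driving shear stress uses γ_sat:
FS = [c' + γ' z cos²β tanφ'] / [γ_sat z sinβ cosβ]
(For c' = 0 this reduces to FS = (γ'/γ_sat)·tanφ'/tanβ.)
γ' = 20.2 − 9.81 = 10.39 kN/m³
Numerator = 0.0 + 10.39·5.1·cos²13.1°·tan26.6° = 0.0 + 10.39·5.1·0.9486·0.5008 = 25.172 kPa
Denominator = 20.2·5.1·sin13.1°·cos13.1° = 20.2·5.1·0.2267·0.9740 = 22.742 kPa
FS = 25.172 / 22.742 = 1.107

FS = 1.11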